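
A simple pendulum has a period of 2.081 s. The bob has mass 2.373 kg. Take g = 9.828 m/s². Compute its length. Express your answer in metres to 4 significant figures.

From T = 2π√(L/g), L = gT²/(4π²) = 9.828 × 2.0810²/(4π²) = 1.078 m.

1.078 m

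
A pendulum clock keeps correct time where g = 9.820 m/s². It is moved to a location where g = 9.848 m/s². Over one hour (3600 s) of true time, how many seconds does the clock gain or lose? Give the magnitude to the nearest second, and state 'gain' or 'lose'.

gain 5 s

The clock's period scales as T ∝ 1/√g, so T'/T = √(9.820/9.848) = 0.998577.
In 3600 s of true time the clock registers 3600/0.998577 = 3605.1 s, so it gains 5 s.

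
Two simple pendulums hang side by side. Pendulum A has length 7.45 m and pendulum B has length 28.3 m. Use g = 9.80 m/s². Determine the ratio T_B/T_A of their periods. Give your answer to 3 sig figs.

1.95

T ∝ √L, so T_B/T_A = √(L_B/L_A) = √(28.3/7.45) = 1.95.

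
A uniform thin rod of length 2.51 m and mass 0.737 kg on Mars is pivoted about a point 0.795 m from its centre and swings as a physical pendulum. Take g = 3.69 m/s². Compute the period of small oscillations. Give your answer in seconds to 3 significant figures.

3.95 s

For a physical pendulum T = 2π√(I/(mgd)), with d = 0.7950 m from pivot to centre of mass.
I_cm = mL²/12 = 0.737 × 2.51²/12 = 0.3869 kg·m²; I = I_cm + md² = 0.3869 + 0.737 × 0.7950² = 0.8527 kg·m².
T = 2π√(0.8527/(0.737 × 3.69 × 0.7950)) = 3.95 s.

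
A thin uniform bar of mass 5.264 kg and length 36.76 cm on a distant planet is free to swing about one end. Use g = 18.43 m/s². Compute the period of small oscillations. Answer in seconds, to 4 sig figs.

0.7245 s

For a physical pendulum T = 2π√(I/(mgd)), with d = 0.18380 m from pivot to centre of mass.
I_cm = mL²/12 = 5.264 × 0.3676²/12 = 0.059277 kg·m²; I = I_cm + md² = 0.059277 + 5.264 × 0.18380² = 0.23711 kg·m².
T = 2π√(0.23711/(5.264 × 18.43 × 0.18380)) = 0.7245 s.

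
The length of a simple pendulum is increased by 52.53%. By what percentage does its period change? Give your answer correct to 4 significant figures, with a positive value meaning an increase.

23.50%

T ∝ √L, so T'/T = √(1.5253) = 1.2350.
Percentage change in T = (1.2350 − 1) × 100% = 23.50%.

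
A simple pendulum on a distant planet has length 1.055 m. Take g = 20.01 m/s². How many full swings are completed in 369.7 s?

T = 2π√(L/g) = 2π√(1.055/20.01) = 1.4427 s.
Number of complete oscillations = ⌊369.7/1.4427⌋ = ⌊256.25⌋ = 256.

256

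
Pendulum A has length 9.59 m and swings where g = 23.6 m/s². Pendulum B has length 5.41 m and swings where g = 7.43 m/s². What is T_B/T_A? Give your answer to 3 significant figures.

1.34

T = 2π√(L/g), so T_B/T_A = √((L_B/g_B)/(L_A/g_A)) = √((5.41/7.43)/(9.59/23.6)) = 1.34.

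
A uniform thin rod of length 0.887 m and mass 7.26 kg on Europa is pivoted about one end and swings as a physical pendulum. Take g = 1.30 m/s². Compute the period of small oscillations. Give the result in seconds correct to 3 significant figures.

4.24 s

For a physical pendulum T = 2π√(I/(mgd)), with d = 0.4435 m from pivot to centre of mass.
I_cm = mL²/12 = 7.26 × 0.887²/12 = 0.4760 kg·m²; I = I_cm + md² = 0.4760 + 7.26 × 0.4435² = 1.904 kg·m².
T = 2π√(1.904/(7.26 × 1.30 × 0.4435)) = 4.24 s.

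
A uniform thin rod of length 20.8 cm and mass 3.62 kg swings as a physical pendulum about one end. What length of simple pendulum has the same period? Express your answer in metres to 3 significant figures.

0.139 m

The equivalent simple-pendulum length is L_eq = I/(md), where I is about the pivot and d = 0.1040 m.
I_cm = (1/12)mL² = 0.01305 kg·m², so I = I_cm + md² = 0.01305 + 0.03915 = 0.05221 kg·m².
L_eq = 0.05221/(3.62 × 0.1040) = 0.139 m.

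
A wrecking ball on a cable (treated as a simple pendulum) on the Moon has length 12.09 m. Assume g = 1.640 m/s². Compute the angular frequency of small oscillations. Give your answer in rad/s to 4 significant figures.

ω = √(g/L) = √(1.640/12.09) = 0.3683 rad/s.

0.3683 rad/s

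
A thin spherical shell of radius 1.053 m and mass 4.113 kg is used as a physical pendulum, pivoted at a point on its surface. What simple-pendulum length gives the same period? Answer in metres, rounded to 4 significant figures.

1.755 m

The equivalent simple-pendulum length is L_eq = I/(md), where I is about the pivot and d = 1.0530 m.
I_cm = (2/3)mR² = 3.0404 kg·m², so I = I_cm + md² = 3.0404 + 4.5605 = 7.6009 kg·m².
L_eq = 7.6009/(4.113 × 1.0530) = 1.755 m.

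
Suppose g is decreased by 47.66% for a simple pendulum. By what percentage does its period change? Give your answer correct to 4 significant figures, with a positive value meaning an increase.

38.22%

T ∝ 1/√g, so T'/T = 1/√(0.52340) = 1.3822.
Percentage change in T = (1.3822 − 1) × 100% = 38.22%.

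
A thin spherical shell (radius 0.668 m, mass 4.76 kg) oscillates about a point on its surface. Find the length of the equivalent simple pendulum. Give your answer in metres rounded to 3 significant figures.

The equivalent simple-pendulum length is L_eq = I/(md), where I is about the pivot and d = 0.6680 m.
I_cm = (2/3)mR² = 1.416 kg·m², so I = I_cm + md² = 1.416 + 2.124 = 3.540 kg·m².
L_eq = 3.540/(4.76 × 0.6680) = 1.11 m.

1.11 m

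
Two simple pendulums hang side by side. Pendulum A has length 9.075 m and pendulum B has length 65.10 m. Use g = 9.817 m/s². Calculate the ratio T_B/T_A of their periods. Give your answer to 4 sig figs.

T ∝ √L, so T_B/T_A = √(L_B/L_A) = √(65.10/9.075) = 2.678.

2.678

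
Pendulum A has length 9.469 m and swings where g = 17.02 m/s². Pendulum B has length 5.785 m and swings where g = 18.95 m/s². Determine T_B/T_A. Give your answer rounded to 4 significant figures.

T = 2π√(L/g), so T_B/T_A = √((L_B/g_B)/(L_A/g_A)) = √((5.785/18.95)/(9.469/17.02)) = 0.7408.

0.7408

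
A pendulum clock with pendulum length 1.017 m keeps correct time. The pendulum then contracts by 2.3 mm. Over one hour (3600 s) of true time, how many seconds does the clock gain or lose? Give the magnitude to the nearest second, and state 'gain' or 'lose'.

gain 4 s

T ∝ √L, so T'/T = √(1.01470/1.017) = 0.998869.
In 3600 s of true time the clock registers 3600/0.998869 = 3604.1 s, so it gains 4 s.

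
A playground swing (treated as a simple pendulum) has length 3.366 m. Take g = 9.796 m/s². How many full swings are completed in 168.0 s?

45

T = 2π√(L/g) = 2π√(3.366/9.796) = 3.6831 s.
Number of complete oscillations = ⌊168.0/3.6831⌋ = ⌊45.614⌋ = 45.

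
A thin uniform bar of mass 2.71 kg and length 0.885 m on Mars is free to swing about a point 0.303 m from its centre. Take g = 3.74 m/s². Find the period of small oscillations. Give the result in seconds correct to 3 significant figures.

2.34 s

For a physical pendulum T = 2π√(I/(mgd)), with d = 0.3030 m from pivot to centre of mass.
I_cm = mL²/12 = 2.71 × 0.885²/12 = 0.1769 kg·m²; I = I_cm + md² = 0.1769 + 2.71 × 0.3030² = 0.4257 kg·m².
T = 2π√(0.4257/(2.71 × 3.74 × 0.3030)) = 2.34 s.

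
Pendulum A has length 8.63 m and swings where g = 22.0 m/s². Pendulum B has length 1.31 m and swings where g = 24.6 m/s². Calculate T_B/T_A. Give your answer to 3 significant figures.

0.368

T = 2π√(L/g), so T_B/T_A = √((L_B/g_B)/(L_A/g_A)) = √((1.31/24.6)/(8.63/22.0)) = 0.368.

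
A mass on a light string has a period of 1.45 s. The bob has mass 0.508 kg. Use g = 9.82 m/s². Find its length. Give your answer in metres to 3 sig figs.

0.523 m

From T = 2π√(L/g), L = gT²/(4π²) = 9.82 × 1.450²/(4π²) = 0.523 m.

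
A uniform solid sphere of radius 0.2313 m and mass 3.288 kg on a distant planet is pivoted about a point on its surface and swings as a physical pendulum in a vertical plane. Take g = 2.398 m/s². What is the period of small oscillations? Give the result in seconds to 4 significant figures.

2.309 s

I_cm = (2/5)mr² = 0.070363 kg·m². The pivot is at distance d = 0.2313 m from the centre of mass.
By the parallel-axis theorem, I = I_cm + md² = 0.070363 + 0.17591 = 0.24627 kg·m².
T = 2π√(I/(mgd)) = 2π√(0.24627/(3.288 × 2.398 × 0.2313)) = 2.309 s.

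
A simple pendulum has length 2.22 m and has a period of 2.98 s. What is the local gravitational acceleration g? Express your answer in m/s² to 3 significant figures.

From T = 2π√(L/g), g = 4π²L/T² = 4π² × 2.22/2.980² = 9.87 m/s².

9.87 m/s²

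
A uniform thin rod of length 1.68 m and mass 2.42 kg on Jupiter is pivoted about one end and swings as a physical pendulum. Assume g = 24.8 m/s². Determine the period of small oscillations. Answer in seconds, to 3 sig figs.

For a physical pendulum T = 2π√(I/(mgd)), with d = 0.8400 m from pivot to centre of mass.
I_cm = mL²/12 = 2.42 × 1.68²/12 = 0.5692 kg·m²; I = I_cm + md² = 0.5692 + 2.42 × 0.8400² = 2.277 kg·m².
T = 2π√(2.277/(2.42 × 24.8 × 0.8400)) = 1.34 s.

1.34 s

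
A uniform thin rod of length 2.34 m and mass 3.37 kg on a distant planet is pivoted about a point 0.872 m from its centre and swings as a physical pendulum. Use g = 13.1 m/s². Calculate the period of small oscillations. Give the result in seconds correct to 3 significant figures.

2.05 s

For a physical pendulum T = 2π√(I/(mgd)), with d = 0.8720 m from pivot to centre of mass.
I_cm = mL²/12 = 3.37 × 2.34²/12 = 1.538 kg·m²; I = I_cm + md² = 1.538 + 3.37 × 0.8720² = 4.100 kg·m².
T = 2π√(4.100/(3.37 × 13.1 × 0.8720)) = 2.05 s.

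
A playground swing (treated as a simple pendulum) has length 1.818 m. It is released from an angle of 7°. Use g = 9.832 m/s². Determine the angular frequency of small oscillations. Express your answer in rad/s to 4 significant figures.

ω = √(g/L) = √(9.832/1.818) = 2.326 rad/s.

2.326 rad/s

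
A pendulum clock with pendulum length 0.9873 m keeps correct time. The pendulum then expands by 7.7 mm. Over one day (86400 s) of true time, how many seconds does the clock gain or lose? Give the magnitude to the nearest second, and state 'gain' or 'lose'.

T ∝ √L, so T'/T = √(0.99500/0.9873) = 1.00389.
In 86400 s of true time the clock registers 86400/1.00389 = 86065.0 s, so it loses 335 s.

lose 335 s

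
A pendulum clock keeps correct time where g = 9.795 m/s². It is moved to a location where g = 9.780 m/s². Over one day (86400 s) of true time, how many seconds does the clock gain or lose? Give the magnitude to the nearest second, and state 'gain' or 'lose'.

lose 66 s

The clock's period scales as T ∝ 1/√g, so T'/T = √(9.795/9.780) = 1.00077.
In 86400 s of true time the clock registers 86400/1.00077 = 86333.8 s, so it loses 66 s.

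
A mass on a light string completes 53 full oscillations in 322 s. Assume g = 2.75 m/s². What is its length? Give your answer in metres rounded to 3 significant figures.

2.57 m

T = 322/53 = 6.075 s.
From T = 2π√(L/g), L = gT²/(4π²) = 2.75 × 6.075²/(4π²) = 2.57 m.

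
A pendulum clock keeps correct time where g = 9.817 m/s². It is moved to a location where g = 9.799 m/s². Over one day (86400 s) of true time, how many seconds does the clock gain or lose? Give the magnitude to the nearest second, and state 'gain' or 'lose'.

lose 79 s

The clock's period scales as T ∝ 1/√g, so T'/T = √(9.817/9.799) = 1.00092.
In 86400 s of true time the clock registers 86400/1.00092 = 86320.8 s, so it loses 79 s.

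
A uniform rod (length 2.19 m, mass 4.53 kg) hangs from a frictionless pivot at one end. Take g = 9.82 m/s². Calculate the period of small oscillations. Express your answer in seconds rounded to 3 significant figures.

2.42 s

For a physical pendulum T = 2π√(I/(mgd)), with d = 1.095 m from pivot to centre of mass.
I_cm = mL²/12 = 4.53 × 2.19²/12 = 1.811 kg·m²; I = I_cm + md² = 1.811 + 4.53 × 1.095² = 7.242 kg·m².
T = 2π√(7.242/(4.53 × 9.82 × 1.095)) = 2.42 s.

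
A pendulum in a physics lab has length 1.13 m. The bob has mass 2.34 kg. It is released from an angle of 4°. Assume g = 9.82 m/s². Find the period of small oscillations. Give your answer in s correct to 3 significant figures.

2.13 s

T = 2π√(L/g) = 2π√(1.13/9.82) = 2π × 0.3392 = 2.13 s.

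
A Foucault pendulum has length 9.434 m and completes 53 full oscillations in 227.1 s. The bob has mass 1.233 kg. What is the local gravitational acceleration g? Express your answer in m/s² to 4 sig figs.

20.28 m/s²

T = 227.1/53 = 4.2849 s.
From T = 2π√(L/g), g = 4π²L/T² = 4π² × 9.434/4.2849² = 20.28 m/s².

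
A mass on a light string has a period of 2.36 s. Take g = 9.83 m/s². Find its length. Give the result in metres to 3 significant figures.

1.39 m

From T = 2π√(L/g), L = gT²/(4π²) = 9.83 × 2.360²/(4π²) = 1.39 m.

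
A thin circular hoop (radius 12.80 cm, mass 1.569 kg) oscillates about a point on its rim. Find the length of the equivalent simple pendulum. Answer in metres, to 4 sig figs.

0.2560 m

The equivalent simple-pendulum length is L_eq = I/(md), where I is about the pivot and d = 0.12800 m.
I_cm = mR² = 0.025706 kg·m², so I = I_cm + md² = 0.025706 + 0.025706 = 0.051413 kg·m².
L_eq = 0.051413/(1.569 × 0.12800) = 0.2560 m.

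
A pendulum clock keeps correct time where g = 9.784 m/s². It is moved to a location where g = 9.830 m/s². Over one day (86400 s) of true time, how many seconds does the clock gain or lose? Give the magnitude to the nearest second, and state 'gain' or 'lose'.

The clock's period scales as T ∝ 1/√g, so T'/T = √(9.784/9.830) = 0.997657.
In 86400 s of true time the clock registers 86400/0.997657 = 86602.9 s, so it gains 203 s.

gain 203 s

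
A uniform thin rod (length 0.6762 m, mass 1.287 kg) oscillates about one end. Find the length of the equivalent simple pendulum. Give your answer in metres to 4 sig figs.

0.4508 m

The equivalent simple-pendulum length is L_eq = I/(md), where I is about the pivot and d = 0.33810 m.
I_cm = (1/12)mL² = 0.049040 kg·m², so I = I_cm + md² = 0.049040 + 0.14712 = 0.19616 kg·m².
L_eq = 0.19616/(1.287 × 0.33810) = 0.4508 m.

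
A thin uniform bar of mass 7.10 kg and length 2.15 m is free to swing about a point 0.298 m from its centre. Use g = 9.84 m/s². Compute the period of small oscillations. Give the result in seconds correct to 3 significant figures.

2.53 s

For a physical pendulum T = 2π√(I/(mgd)), with d = 0.2980 m from pivot to centre of mass.
I_cm = mL²/12 = 7.10 × 2.15²/12 = 2.735 kg·m²; I = I_cm + md² = 2.735 + 7.10 × 0.2980² = 3.365 kg·m².
T = 2π√(3.365/(7.10 × 9.84 × 0.2980)) = 2.53 s.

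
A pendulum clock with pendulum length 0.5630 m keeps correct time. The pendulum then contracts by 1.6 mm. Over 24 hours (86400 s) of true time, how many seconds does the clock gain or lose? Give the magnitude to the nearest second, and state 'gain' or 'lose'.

T ∝ √L, so T'/T = √(0.56140/0.5630) = 0.998578.
In 86400 s of true time the clock registers 86400/0.998578 = 86523.0 s, so it gains 123 s.

gain 123 s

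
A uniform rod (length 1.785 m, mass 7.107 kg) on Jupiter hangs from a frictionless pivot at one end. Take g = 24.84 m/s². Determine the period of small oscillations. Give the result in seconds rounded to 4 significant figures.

For a physical pendulum T = 2π√(I/(mgd)), with d = 0.89250 m from pivot to centre of mass.
I_cm = mL²/12 = 7.107 × 1.785²/12 = 1.8870 kg·m²; I = I_cm + md² = 1.8870 + 7.107 × 0.89250² = 7.5482 kg·m².
T = 2π√(7.5482/(7.107 × 24.84 × 0.89250)) = 1.375 s.

1.375 s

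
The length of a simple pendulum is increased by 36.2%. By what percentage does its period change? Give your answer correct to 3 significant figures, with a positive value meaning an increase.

T ∝ √L, so T'/T = √(1.362) = 1.167.
Percentage change in T = (1.167 − 1) × 100% = 16.7%.

16.7%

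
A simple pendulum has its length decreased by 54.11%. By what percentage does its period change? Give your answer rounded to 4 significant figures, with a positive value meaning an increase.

T ∝ √L, so T'/T = √(0.45890) = 0.67742.
Percentage change in T = (0.67742 − 1) × 100% = -32.26%.

-32.26%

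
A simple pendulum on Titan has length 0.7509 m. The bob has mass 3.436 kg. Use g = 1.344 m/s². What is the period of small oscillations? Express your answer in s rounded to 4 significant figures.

T = 2π√(L/g) = 2π√(0.7509/1.344) = 2π × 0.74747 = 4.696 s.

4.696 s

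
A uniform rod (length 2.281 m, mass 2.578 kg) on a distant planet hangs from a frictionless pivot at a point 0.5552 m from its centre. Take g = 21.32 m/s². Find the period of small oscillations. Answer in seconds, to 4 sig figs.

For a physical pendulum T = 2π√(I/(mgd)), with d = 0.55520 m from pivot to centre of mass.
I_cm = mL²/12 = 2.578 × 2.281²/12 = 1.1178 kg·m²; I = I_cm + md² = 1.1178 + 2.578 × 0.55520² = 1.9124 kg·m².
T = 2π√(1.9124/(2.578 × 21.32 × 0.55520)) = 1.573 s.

1.573 s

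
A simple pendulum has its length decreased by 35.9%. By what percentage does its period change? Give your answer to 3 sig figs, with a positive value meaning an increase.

T ∝ √L, so T'/T = √(0.6410) = 0.8006.
Percentage change in T = (0.8006 − 1) × 100% = -19.9%.

-19.9%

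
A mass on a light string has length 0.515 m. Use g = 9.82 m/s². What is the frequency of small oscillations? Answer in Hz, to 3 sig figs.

T = 2π√(L/g) = 2π√(0.515/9.82) = 1.439 s, so f = 1/T = 0.695 Hz.

0.695 Hz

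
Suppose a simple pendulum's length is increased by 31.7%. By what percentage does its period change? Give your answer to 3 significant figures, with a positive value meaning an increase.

T ∝ √L, so T'/T = √(1.317) = 1.148.
Percentage change in T = (1.148 − 1) × 100% = 14.8%.

14.8%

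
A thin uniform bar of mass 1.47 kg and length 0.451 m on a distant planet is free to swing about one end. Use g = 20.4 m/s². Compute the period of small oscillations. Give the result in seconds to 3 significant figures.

For a physical pendulum T = 2π√(I/(mgd)), with d = 0.2255 m from pivot to centre of mass.
I_cm = mL²/12 = 1.47 × 0.451²/12 = 0.02492 kg·m²; I = I_cm + md² = 0.02492 + 1.47 × 0.2255² = 0.09967 kg·m².
T = 2π√(0.09967/(1.47 × 20.4 × 0.2255)) = 0.763 s.

0.763 s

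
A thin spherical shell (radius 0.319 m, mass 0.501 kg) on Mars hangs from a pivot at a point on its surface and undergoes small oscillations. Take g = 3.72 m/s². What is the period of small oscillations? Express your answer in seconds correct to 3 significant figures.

2.38 s

I_cm = (2/3)mr² = 0.03399 kg·m². The pivot is at distance d = 0.319 m from the centre of mass.
By the parallel-axis theorem, I = I_cm + md² = 0.03399 + 0.05098 = 0.08497 kg·m².
T = 2π√(I/(mgd)) = 2π√(0.08497/(0.501 × 3.72 × 0.319)) = 2.38 s.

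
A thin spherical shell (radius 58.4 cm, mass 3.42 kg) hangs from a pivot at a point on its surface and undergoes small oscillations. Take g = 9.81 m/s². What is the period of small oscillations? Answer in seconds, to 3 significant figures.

1.98 s

I_cm = (2/3)mr² = 0.7776 kg·m². The pivot is at distance d = 0.584 m from the centre of mass.
By the parallel-axis theorem, I = I_cm + md² = 0.7776 + 1.166 = 1.944 kg·m².
T = 2π√(I/(mgd)) = 2π√(1.944/(3.42 × 9.81 × 0.584)) = 1.98 s.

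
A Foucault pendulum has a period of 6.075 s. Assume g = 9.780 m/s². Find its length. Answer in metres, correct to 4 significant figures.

9.143 m

From T = 2π√(L/g), L = gT²/(4π²) = 9.780 × 6.0750²/(4π²) = 9.143 m.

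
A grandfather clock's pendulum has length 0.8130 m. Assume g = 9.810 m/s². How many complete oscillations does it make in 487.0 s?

269

T = 2π√(L/g) = 2π√(0.8130/9.810) = 1.8088 s.
Number of complete oscillations = ⌊487.0/1.8088⌋ = ⌊269.24⌋ = 269.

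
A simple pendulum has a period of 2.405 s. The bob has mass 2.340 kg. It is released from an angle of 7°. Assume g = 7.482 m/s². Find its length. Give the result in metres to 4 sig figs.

1.096 m

From T = 2π√(L/g), L = gT²/(4π²) = 7.482 × 2.4050²/(4π²) = 1.096 m.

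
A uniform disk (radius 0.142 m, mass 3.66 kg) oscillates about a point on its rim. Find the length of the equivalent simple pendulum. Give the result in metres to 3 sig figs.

0.213 m

The equivalent simple-pendulum length is L_eq = I/(md), where I is about the pivot and d = 0.1420 m.
I_cm = ½mR² = 0.03690 kg·m², so I = I_cm + md² = 0.03690 + 0.07380 = 0.1107 kg·m².
L_eq = 0.1107/(3.66 × 0.1420) = 0.213 m.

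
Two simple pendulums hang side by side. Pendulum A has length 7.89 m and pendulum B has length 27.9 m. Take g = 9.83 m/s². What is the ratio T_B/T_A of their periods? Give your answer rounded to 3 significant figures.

1.88

T ∝ √L, so T_B/T_A = √(L_B/L_A) = √(27.9/7.89) = 1.88.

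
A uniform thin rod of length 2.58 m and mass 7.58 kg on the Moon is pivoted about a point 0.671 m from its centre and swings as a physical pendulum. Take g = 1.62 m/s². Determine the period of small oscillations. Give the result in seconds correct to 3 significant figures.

For a physical pendulum T = 2π√(I/(mgd)), with d = 0.6710 m from pivot to centre of mass.
I_cm = mL²/12 = 7.58 × 2.58²/12 = 4.205 kg·m²; I = I_cm + md² = 4.205 + 7.58 × 0.6710² = 7.617 kg·m².
T = 2π√(7.617/(7.58 × 1.62 × 0.6710)) = 6.04 s.

6.04 s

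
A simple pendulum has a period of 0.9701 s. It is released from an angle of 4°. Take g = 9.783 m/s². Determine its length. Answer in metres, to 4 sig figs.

From T = 2π√(L/g), L = gT²/(4π²) = 9.783 × 0.97010²/(4π²) = 0.2332 m.

0.2332 m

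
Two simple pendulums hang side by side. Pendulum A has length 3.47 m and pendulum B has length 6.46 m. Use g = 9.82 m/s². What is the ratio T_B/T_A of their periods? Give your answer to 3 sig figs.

1.36

T ∝ √L, so T_B/T_A = √(L_B/L_A) = √(6.46/3.47) = 1.36.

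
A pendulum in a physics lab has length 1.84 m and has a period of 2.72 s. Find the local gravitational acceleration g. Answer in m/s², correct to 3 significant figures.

From T = 2π√(L/g), g = 4π²L/T² = 4π² × 1.84/2.720² = 9.82 m/s².

9.82 m/s²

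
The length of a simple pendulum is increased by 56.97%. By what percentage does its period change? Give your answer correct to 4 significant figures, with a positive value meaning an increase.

T ∝ √L, so T'/T = √(1.5697) = 1.2529.
Percentage change in T = (1.2529 − 1) × 100% = 25.29%.

25.29%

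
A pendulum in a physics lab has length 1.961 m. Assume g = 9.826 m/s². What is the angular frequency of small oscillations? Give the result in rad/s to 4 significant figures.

2.238 rad/s

ω = √(g/L) = √(9.826/1.961) = 2.238 rad/s.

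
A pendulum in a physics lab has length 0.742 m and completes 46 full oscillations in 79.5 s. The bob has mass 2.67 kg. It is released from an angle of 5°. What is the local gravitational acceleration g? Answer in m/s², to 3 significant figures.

9.81 m/s²

T = 79.5/46 = 1.728 s.
From T = 2π√(L/g), g = 4π²L/T² = 4π² × 0.742/1.728² = 9.81 m/s².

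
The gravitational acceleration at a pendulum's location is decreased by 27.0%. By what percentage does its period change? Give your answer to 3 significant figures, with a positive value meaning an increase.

17.0%

T ∝ 1/√g, so T'/T = 1/√(0.7300) = 1.170.
Percentage change in T = (1.170 − 1) × 100% = 17.0%.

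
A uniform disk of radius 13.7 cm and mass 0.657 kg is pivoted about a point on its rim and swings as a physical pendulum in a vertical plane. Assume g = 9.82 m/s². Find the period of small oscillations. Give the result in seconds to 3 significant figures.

0.909 s

I_cm = ½mr² = 0.006166 kg·m². The pivot is at distance d = 0.137 m from the centre of mass.
By the parallel-axis theorem, I = I_cm + md² = 0.006166 + 0.01233 = 0.01850 kg·m².
T = 2π√(I/(mgd)) = 2π√(0.01850/(0.657 × 9.82 × 0.137)) = 0.909 s.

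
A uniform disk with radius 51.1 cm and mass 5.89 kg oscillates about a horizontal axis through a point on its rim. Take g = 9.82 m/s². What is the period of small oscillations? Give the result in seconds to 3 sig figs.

I_cm = ½mr² = 0.7690 kg·m². The pivot is at distance d = 0.511 m from the centre of mass.
By the parallel-axis theorem, I = I_cm + md² = 0.7690 + 1.538 = 2.307 kg·m².
T = 2π√(I/(mgd)) = 2π√(2.307/(5.89 × 9.82 × 0.511)) = 1.76 s.

1.76 s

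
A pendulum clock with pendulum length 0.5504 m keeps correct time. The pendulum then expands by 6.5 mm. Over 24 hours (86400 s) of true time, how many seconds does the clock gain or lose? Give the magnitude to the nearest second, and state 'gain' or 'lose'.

T ∝ √L, so T'/T = √(0.55690/0.5504) = 1.00589.
In 86400 s of true time the clock registers 86400/1.00589 = 85894.3 s, so it loses 506 s.

lose 506 s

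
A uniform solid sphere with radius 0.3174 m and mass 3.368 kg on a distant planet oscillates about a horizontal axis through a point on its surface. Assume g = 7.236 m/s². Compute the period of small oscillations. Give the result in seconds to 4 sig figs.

I_cm = (2/5)mr² = 0.13572 kg·m². The pivot is at distance d = 0.3174 m from the centre of mass.
By the parallel-axis theorem, I = I_cm + md² = 0.13572 + 0.33930 = 0.47502 kg·m².
T = 2π√(I/(mgd)) = 2π√(0.47502/(3.368 × 7.236 × 0.3174)) = 1.557 s.

1.557 s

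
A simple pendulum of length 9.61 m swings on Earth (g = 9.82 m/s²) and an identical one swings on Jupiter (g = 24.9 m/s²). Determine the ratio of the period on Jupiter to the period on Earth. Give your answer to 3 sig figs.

T ∝ 1/√g, so T₂/T₁ = √(g₁/g₂) = √(9.82/24.9) = 0.628.

0.628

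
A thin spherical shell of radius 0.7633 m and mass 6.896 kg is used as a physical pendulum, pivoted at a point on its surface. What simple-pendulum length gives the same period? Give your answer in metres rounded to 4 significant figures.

The equivalent simple-pendulum length is L_eq = I/(md), where I is about the pivot and d = 0.76330 m.
I_cm = (2/3)mR² = 2.6785 kg·m², so I = I_cm + md² = 2.6785 + 4.0178 = 6.6963 kg·m².
L_eq = 6.6963/(6.896 × 0.76330) = 1.272 m.

1.272 m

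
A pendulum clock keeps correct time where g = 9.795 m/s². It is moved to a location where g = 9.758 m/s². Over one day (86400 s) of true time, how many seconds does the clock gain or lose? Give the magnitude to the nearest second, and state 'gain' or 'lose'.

lose 163 s

The clock's period scales as T ∝ 1/√g, so T'/T = √(9.795/9.758) = 1.00189.
In 86400 s of true time the clock registers 86400/1.00189 = 86236.7 s, so it loses 163 s.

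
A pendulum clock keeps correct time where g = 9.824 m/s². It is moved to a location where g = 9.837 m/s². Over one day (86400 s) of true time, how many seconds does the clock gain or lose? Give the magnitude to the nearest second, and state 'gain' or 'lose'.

The clock's period scales as T ∝ 1/√g, so T'/T = √(9.824/9.837) = 0.999339.
In 86400 s of true time the clock registers 86400/0.999339 = 86457.1 s, so it gains 57 s.

gain 57 s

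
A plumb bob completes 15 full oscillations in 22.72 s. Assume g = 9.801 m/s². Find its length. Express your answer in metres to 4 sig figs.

T = 22.72/15 = 1.5147 s.
From T = 2π√(L/g), L = gT²/(4π²) = 9.801 × 1.5147²/(4π²) = 0.5696 m.

0.5696 m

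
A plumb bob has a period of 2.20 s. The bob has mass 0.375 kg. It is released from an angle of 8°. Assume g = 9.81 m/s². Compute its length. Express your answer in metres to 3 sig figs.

1.20 m

From T = 2π√(L/g), L = gT²/(4π²) = 9.81 × 2.200²/(4π²) = 1.20 m.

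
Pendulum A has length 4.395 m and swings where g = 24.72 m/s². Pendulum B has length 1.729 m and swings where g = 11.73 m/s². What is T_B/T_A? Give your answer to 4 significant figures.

0.9105

T = 2π√(L/g), so T_B/T_A = √((L_B/g_B)/(L_A/g_A)) = √((1.729/11.73)/(4.395/24.72)) = 0.9105.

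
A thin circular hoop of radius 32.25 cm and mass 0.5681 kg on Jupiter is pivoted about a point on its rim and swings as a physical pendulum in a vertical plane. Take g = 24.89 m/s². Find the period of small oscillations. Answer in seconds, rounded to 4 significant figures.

I_cm = mr² = 0.059086 kg·m². The pivot is at distance d = 0.3225 m from the centre of mass.
By the parallel-axis theorem, I = I_cm + md² = 0.059086 + 0.059086 = 0.11817 kg·m².
T = 2π√(I/(mgd)) = 2π√(0.11817/(0.5681 × 24.89 × 0.3225)) = 1.011 s.

1.011 s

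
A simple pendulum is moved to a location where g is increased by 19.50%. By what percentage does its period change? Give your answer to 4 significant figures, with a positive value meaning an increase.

T ∝ 1/√g, so T'/T = 1/√(1.1950) = 0.91478.
Percentage change in T = (0.91478 − 1) × 100% = -8.522%.

-8.522%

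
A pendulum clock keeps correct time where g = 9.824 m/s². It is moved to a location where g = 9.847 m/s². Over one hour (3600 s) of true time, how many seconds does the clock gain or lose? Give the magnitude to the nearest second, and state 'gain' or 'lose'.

gain 4 s

The clock's period scales as T ∝ 1/√g, so T'/T = √(9.824/9.847) = 0.998831.
In 3600 s of true time the clock registers 3600/0.998831 = 3604.2 s, so it gains 4 s.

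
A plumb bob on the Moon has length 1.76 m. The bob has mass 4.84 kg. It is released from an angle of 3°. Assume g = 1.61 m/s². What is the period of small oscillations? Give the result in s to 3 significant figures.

T = 2π√(L/g) = 2π√(1.76/1.61) = 2π × 1.046 = 6.57 s.

6.57 s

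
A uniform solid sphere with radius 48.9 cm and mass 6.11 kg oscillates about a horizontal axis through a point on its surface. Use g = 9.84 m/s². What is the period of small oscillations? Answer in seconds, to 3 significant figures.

1.66 s

I_cm = (2/5)mr² = 0.5844 kg·m². The pivot is at distance d = 0.489 m from the centre of mass.
By the parallel-axis theorem, I = I_cm + md² = 0.5844 + 1.461 = 2.045 kg·m².
T = 2π√(I/(mgd)) = 2π√(2.045/(6.11 × 9.84 × 0.489)) = 1.66 s.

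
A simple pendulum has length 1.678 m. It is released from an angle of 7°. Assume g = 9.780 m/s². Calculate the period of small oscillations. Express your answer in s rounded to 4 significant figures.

T = 2π√(L/g) = 2π√(1.678/9.780) = 2π × 0.41422 = 2.603 s.

2.603 s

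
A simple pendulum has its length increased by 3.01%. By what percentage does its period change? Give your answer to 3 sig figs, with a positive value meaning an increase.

T ∝ √L, so T'/T = √(1.030) = 1.015.
Percentage change in T = (1.015 − 1) × 100% = 1.49%.

1.49%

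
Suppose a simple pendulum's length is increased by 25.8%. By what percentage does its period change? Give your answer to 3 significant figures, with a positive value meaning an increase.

T ∝ √L, so T'/T = √(1.258) = 1.122.
Percentage change in T = (1.122 − 1) × 100% = 12.2%.

12.2%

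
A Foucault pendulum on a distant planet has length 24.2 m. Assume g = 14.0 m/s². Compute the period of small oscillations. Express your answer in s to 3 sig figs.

8.26 s

T = 2π√(L/g) = 2π√(24.2/14.0) = 2π × 1.315 = 8.26 s.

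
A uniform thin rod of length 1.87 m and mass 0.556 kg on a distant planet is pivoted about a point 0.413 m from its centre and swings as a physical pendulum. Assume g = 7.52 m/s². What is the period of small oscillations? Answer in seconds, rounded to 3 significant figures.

2.42 s

For a physical pendulum T = 2π√(I/(mgd)), with d = 0.4130 m from pivot to centre of mass.
I_cm = mL²/12 = 0.556 × 1.87²/12 = 0.1620 kg·m²; I = I_cm + md² = 0.1620 + 0.556 × 0.4130² = 0.2569 kg·m².
T = 2π√(0.2569/(0.556 × 7.52 × 0.4130)) = 2.42 s.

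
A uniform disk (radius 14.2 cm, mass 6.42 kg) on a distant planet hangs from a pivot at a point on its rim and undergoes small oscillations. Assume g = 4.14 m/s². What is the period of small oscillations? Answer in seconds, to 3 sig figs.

I_cm = ½mr² = 0.06473 kg·m². The pivot is at distance d = 0.142 m from the centre of mass.
By the parallel-axis theorem, I = I_cm + md² = 0.06473 + 0.1295 = 0.1942 kg·m².
T = 2π√(I/(mgd)) = 2π√(0.1942/(6.42 × 4.14 × 0.142)) = 1.43 s.

1.43 s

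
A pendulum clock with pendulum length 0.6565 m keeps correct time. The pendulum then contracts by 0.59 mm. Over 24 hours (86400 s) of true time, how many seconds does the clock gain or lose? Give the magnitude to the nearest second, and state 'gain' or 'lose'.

T ∝ √L, so T'/T = √(0.65591/0.6565) = 0.999551.
In 86400 s of true time the clock registers 86400/0.999551 = 86438.9 s, so it gains 39 s.

gain 39 s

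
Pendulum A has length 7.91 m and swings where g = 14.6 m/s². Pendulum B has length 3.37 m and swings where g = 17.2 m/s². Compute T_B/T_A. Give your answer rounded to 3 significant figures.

T = 2π√(L/g), so T_B/T_A = √((L_B/g_B)/(L_A/g_A)) = √((3.37/17.2)/(7.91/14.6)) = 0.601.

0.601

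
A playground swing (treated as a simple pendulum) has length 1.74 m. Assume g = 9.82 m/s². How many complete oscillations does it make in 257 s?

97

T = 2π√(L/g) = 2π√(1.74/9.82) = 2.645 s.
Number of complete oscillations = ⌊257/2.645⌋ = ⌊97.17⌋ = 97.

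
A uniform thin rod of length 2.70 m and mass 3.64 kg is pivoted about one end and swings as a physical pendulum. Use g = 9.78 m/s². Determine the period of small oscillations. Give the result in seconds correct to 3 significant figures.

For a physical pendulum T = 2π√(I/(mgd)), with d = 1.350 m from pivot to centre of mass.
I_cm = mL²/12 = 3.64 × 2.70²/12 = 2.211 kg·m²; I = I_cm + md² = 2.211 + 3.64 × 1.350² = 8.845 kg·m².
T = 2π√(8.845/(3.64 × 9.78 × 1.350)) = 2.70 s.

2.70 s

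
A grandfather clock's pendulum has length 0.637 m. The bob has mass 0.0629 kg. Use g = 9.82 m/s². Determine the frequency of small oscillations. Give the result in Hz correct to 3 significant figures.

T = 2π√(L/g) = 2π√(0.637/9.82) = 1.600 s, so f = 1/T = 0.625 Hz.

0.625 Hz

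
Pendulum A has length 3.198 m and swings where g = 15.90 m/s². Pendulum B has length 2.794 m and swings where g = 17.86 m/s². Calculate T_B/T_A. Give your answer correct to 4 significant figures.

T = 2π√(L/g), so T_B/T_A = √((L_B/g_B)/(L_A/g_A)) = √((2.794/17.86)/(3.198/15.90)) = 0.8819.

0.8819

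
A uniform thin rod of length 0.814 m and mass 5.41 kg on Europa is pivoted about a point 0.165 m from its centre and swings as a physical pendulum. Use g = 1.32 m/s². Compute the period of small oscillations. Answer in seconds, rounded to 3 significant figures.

For a physical pendulum T = 2π√(I/(mgd)), with d = 0.1650 m from pivot to centre of mass.
I_cm = mL²/12 = 5.41 × 0.814²/12 = 0.2987 kg·m²; I = I_cm + md² = 0.2987 + 5.41 × 0.1650² = 0.4460 kg·m².
T = 2π√(0.4460/(5.41 × 1.32 × 0.1650)) = 3.87 s.

3.87 s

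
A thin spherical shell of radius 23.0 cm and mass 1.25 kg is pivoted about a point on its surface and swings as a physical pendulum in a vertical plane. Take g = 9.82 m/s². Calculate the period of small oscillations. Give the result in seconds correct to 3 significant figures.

1.24 s

I_cm = (2/3)mr² = 0.04408 kg·m². The pivot is at distance d = 0.230 m from the centre of mass.
By the parallel-axis theorem, I = I_cm + md² = 0.04408 + 0.06613 = 0.1102 kg·m².
T = 2π√(I/(mgd)) = 2π√(0.1102/(1.25 × 9.82 × 0.230)) = 1.24 s.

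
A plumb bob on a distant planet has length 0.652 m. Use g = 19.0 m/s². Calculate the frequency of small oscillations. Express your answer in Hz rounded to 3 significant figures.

0.859 Hz

T = 2π√(L/g) = 2π√(0.652/19.0) = 1.164 s, so f = 1/T = 0.859 Hz.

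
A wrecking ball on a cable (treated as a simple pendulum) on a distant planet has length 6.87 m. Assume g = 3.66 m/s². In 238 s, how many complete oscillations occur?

T = 2π√(L/g) = 2π√(6.87/3.66) = 8.608 s.
Number of complete oscillations = ⌊238/8.608⌋ = ⌊27.65⌋ = 27.

27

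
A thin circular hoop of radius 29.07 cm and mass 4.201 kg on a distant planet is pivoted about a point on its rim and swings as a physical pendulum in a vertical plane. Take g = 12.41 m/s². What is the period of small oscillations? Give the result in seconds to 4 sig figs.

1.360 s

I_cm = mr² = 0.35501 kg·m². The pivot is at distance d = 0.2907 m from the centre of mass.
By the parallel-axis theorem, I = I_cm + md² = 0.35501 + 0.35501 = 0.71002 kg·m².
T = 2π√(I/(mgd)) = 2π√(0.71002/(4.201 × 12.41 × 0.2907)) = 1.360 s.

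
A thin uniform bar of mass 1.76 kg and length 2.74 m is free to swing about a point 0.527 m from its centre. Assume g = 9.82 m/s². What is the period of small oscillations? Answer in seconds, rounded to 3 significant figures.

2.63 s

For a physical pendulum T = 2π√(I/(mgd)), with d = 0.5270 m from pivot to centre of mass.
I_cm = mL²/12 = 1.76 × 2.74²/12 = 1.101 kg·m²; I = I_cm + md² = 1.101 + 1.76 × 0.5270² = 1.590 kg·m².
T = 2π√(1.590/(1.76 × 9.82 × 0.5270)) = 2.63 s.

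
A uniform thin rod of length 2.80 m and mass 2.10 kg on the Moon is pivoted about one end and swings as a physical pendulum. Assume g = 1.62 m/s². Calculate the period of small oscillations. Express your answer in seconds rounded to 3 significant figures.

For a physical pendulum T = 2π√(I/(mgd)), with d = 1.400 m from pivot to centre of mass.
I_cm = mL²/12 = 2.10 × 2.80²/12 = 1.372 kg·m²; I = I_cm + md² = 1.372 + 2.10 × 1.400² = 5.488 kg·m².
T = 2π√(5.488/(2.10 × 1.62 × 1.400)) = 6.74 s.

6.74 s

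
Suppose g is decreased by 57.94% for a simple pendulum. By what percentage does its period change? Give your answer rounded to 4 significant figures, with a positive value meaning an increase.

54.19%

T ∝ 1/√g, so T'/T = 1/√(0.42060) = 1.5419.
Percentage change in T = (1.5419 − 1) × 100% = 54.19%.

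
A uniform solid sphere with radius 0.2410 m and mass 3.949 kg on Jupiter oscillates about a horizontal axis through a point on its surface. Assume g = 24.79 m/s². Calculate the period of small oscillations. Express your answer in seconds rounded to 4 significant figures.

I_cm = (2/5)mr² = 0.091745 kg·m². The pivot is at distance d = 0.2410 m from the centre of mass.
By the parallel-axis theorem, I = I_cm + md² = 0.091745 + 0.22936 = 0.32111 kg·m².
T = 2π√(I/(mgd)) = 2π√(0.32111/(3.949 × 24.79 × 0.2410)) = 0.7330 s.

0.7330 s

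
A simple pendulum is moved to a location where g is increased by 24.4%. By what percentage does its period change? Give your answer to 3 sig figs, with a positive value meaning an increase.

T ∝ 1/√g, so T'/T = 1/√(1.244) = 0.8966.
Percentage change in T = (0.8966 − 1) × 100% = -10.3%.

-10.3%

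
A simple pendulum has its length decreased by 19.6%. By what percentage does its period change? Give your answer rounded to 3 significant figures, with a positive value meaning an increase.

T ∝ √L, so T'/T = √(0.8040) = 0.8967.
Percentage change in T = (0.8967 − 1) × 100% = -10.3%.

-10.3%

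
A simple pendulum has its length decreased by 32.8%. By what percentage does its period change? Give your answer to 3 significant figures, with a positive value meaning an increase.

T ∝ √L, so T'/T = √(0.6720) = 0.8198.
Percentage change in T = (0.8198 − 1) × 100% = -18.0%.

-18.0%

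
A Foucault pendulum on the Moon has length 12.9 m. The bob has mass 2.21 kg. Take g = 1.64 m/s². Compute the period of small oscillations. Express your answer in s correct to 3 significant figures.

17.6 s

T = 2π√(L/g) = 2π√(12.9/1.64) = 2π × 2.805 = 17.6 s.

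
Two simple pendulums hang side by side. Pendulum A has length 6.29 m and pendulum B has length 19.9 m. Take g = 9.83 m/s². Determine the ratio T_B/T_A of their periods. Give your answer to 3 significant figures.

T ∝ √L, so T_B/T_A = √(L_B/L_A) = √(19.9/6.29) = 1.78.

1.78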